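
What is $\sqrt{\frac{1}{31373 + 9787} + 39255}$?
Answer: $\frac{\sqrt{339304518210}}{2940} \approx 198.13$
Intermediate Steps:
$\sqrt{\frac{1}{31373 + 9787} + 39255} = \sqrt{\frac{1}{41160} + 39255} = \sqrt{\frac{1615735801}{41160}} = \frac{\sqrt{339304518210}}{2940}$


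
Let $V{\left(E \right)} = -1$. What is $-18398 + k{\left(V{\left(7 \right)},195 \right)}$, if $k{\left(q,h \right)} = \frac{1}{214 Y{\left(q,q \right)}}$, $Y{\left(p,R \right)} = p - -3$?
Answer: $- \frac{7874343}{428} \approx -18398.0$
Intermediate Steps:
$Y{\left(p,R \right)} = 3 + p$ ($Y{\left(p,R \right)} = p + 3 = 3 + p$)
$k{\left(q,h \right)} = \frac{1}{214 \left(3 + q\right)}$
$-18398 + k{\left(V{\left(7 \right)},195 \right)} = -18398 + \frac{1}{214 \left(3 - 1\right)} = -18398 + \frac{1}{214 \cdot 2} = -18398 + \frac{1}{214} \cdot \frac{1}{2} = -18398 + \frac{1}{428} = - \frac{7874343}{428}$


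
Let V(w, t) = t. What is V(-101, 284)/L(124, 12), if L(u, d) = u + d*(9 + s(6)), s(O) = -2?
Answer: 71/52 ≈ 1.3654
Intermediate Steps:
L(u, d) = u + 7*d (L(u, d) = u + d*(9 - 2) = u + d*7 = u + 7*d)
V(-101, 284)/L(124, 12) = 284/(124 + 7*12) = 284/(124 + 84) = 284/208 = 284*(1/208) = 71/52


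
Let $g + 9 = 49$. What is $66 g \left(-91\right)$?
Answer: $-240240$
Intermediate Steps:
$g = 40$ ($g = -9 + 49 = 40$)
$66 g \left(-91\right) = 66 \cdot 40 \left(-91\right) = 2640 \left(-91\right) = -240240$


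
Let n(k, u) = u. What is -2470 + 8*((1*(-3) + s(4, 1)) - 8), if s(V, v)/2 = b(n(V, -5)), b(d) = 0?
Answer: -2558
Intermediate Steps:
s(V, v) = 0 (s(V, v) = 2*0 = 0)
-2470 + 8*((1*(-3) + s(4, 1)) - 8) = -2470 + 8*((1*(-3) + 0) - 8) = -2470 + 8*((-3 + 0) - 8) = -2470 + 8*(-3 - 8) = -2470 + 8*(-11) = -2470 - 88 = -2558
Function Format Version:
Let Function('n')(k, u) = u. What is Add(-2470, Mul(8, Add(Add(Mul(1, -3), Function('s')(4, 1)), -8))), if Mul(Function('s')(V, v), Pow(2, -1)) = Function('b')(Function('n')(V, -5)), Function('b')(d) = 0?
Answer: -2558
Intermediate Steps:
Function('s')(V, v) = 0 (Function('s')(V, v) = Mul(2, 0) = 0)
Add(-2470, Mul(8, Add(Add(Mul(1, -3), Function('s')(4, 1)), -8))) = Add(-2470, Mul(8, Add(Add(Mul(1, -3), 0), -8))) = Add(-2470, Mul(8, Add(Add(-3, 0), -8))) = Add(-2470, Mul(8, Add(-3, -8))) = Add(-2470, Mul(8, -11)) = Add(-2470, -88) = -2558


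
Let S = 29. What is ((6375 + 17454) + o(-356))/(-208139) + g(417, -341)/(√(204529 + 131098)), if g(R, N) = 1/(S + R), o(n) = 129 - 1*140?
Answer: -23818/208139 + √335627/149689642 ≈ -0.11443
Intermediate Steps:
o(n) = -11 (o(n) = 129 - 140 = -11)
g(R, N) = 1/(29 + R)
((6375 + 17454) + o(-356))/(-208139) + g(417, -341)/(√(204529 + 131098)) = ((6375 + 17454) - 11)/(-208139) + 1/((29 + 417)*(√(204529 + 131098))) = (23829 - 11)*(-1/208139) + 1/(446*(√335627)) = 23818*(-1/208139) + (√335627/335627)/446 = -23818/208139 + √335627/149689642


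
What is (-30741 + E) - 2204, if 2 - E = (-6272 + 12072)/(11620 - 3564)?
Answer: -33174326/1007 ≈ -32944.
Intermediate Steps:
E = 1289/1007 (E = 2 - (-6272 + 12072)/(11620 - 3564) = 2 - 5800/8056 = 2 - 1*725/1007 = 2 - 725/1007 = 1289/1007 ≈ 1.2800)
(-30741 + E) - 2204 = (-30741 + 1289/1007) - 2204 = -30954898/1007 - 2204 = -33174326/1007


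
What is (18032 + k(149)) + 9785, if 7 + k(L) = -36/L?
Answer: 4143654/149 ≈ 27810.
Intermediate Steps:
k(L) = -7 - 36/L
(18032 + k(149)) + 9785 = (18032 + (-7 - 36/149)) + 9785 = (18032 - 1079/149) + 9785 = 2685689/149 + 9785 = 4143654/149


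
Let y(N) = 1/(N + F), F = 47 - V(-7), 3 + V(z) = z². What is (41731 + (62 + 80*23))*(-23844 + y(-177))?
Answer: -183107847985/176 ≈ -1.0404e+9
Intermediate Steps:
V(z) = -3 + z²
F = 1 (F = 47 - (-3 + (-7)²) = 47 - (-3 + 49) = 47 - 1*46 = 47 - 46 = 1)
y(N) = 1/(1 + N) (y(N) = 1/(N + 1) = 1/(1 + N))
(41731 + (62 + 80*23))*(-23844 + y(-177)) = (41731 + (62 + 80*23))*(-23844 + 1/(1 - 177)) = (41731 + (62 + 1840))*(-23844 + 1/(-176)) = (41731 + 1902)*(-23844 - 1/176) = 43633*(-4196545/176) = -183107847985/176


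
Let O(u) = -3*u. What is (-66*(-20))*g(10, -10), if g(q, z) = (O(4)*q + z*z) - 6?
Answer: -34320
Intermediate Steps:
g(q, z) = -6 + z² - 12*q (g(q, z) = ((-3*4)*q + z*z) - 6 = (-12*q + z²) - 6 = (z² - 12*q) - 6 = -6 + z² - 12*q)
(-66*(-20))*g(10, -10) = (-66*(-20))*(-6 + (-10)² - 12*10) = 1320*(-6 + 100 - 120) = 1320*(-26) = -34320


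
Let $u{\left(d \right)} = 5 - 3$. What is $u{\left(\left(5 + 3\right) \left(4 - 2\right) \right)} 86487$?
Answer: $172974$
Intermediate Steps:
$u{\left(d \right)} = 2$
$u{\left(\left(5 + 3\right) \left(4 - 2\right) \right)} 86487 = 2 \cdot 86487 = 172974$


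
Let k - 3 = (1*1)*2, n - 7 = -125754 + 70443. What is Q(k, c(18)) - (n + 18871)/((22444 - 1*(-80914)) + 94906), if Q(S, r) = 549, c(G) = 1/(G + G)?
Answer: 108883369/198264 ≈ 549.18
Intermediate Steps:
n = -55304 (n = 7 + (-125754 + 70443) = 7 - 55311 = -55304)
c(G) = 1/(2*G)
k = 5 (k = 3 + (1*1)*2 = 3 + 1*2 = 3 + 2 = 5)
Q(k, c(18)) - (n + 18871)/((22444 - 1*(-80914)) + 94906) = 549 - (-55304 + 18871)/((22444 - 1*(-80914)) + 94906) = 549 - (-36433)/((22444 + 80914) + 94906) = 549 - (-36433)/(103358 + 94906) = 549 - (-36433)/198264 = 549 - 1*(-36433/198264) = 549 + 36433/198264 = 108883369/198264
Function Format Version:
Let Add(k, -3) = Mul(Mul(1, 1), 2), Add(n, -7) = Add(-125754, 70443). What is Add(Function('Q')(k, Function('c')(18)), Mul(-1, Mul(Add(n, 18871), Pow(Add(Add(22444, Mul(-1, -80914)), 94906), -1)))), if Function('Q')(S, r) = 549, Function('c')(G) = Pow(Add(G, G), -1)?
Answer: Rational(108883369, 198264) ≈ 549.18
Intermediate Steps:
n = -55304 (n = Add(7, Add(-125754, 70443)) = Add(7, -55311) = -55304)
Function('c')(G) = Mul(Rational(1, 2), Pow(G, -1)) (Function('c')(G) = Pow(Mul(2, G), -1) = Mul(Rational(1, 2), Pow(G, -1)))
k = 5 (k = Add(3, Mul(Mul(1, 1), 2)) = Add(3, Mul(1, 2)) = Add(3, 2) = 5)
Add(Function('Q')(k, Function('c')(18)), Mul(-1, Mul(Add(n, 18871), Pow(Add(Add(22444, Mul(-1, -80914)), 94906), -1)))) = Add(549, Mul(-1, Mul(Add(-55304, 18871), Pow(Add(Add(22444, Mul(-1, -80914)), 94906), -1)))) = Add(549, Mul(-1, Mul(-36433, Pow(Add(Add(22444, 80914), 94906), -1)))) = Add(549, Mul(-1, Mul(-36433, Pow(Add(103358, 94906), -1)))) = Add(549, Mul(-1, Mul(-36433, Pow(198264, -1)))) = Add(549, Mul(-1, Mul(-36433, Rational(1, 198264)))) = Add(549, Mul(-1, Rational(-36433, 198264))) = Add(549, Rational(36433, 198264)) = Rational(108883369, 198264)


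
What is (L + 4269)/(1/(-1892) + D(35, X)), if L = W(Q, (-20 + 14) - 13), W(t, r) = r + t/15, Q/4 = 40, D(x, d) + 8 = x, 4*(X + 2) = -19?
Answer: 24183544/153249 ≈ 157.81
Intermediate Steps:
X = -27/4 (X = -2 + (¼)*(-19) = -2 - 19/4 = -27/4 ≈ -6.7500)
D(x, d) = -8 + x
Q = 160 (Q = 4*40 = 160)
W(t, r) = r + t/15 (W(t, r) = r + t*(1/15) = r + t/15)
L = -25/3 (L = ((-20 + 14) - 13) + (1/15)*160 = (-6 - 13) + 32/3 = -19 + 32/3 = -25/3 ≈ -8.3333)
(L + 4269)/(1/(-1892) + D(35, X)) = (-25/3 + 4269)/(1/(-1892) + (-8 + 35)) = 12782/(3*(-1/1892 + 27)) = 12782/(3*(51083/1892)) = (12782/3)*(1892/51083) = 24183544/153249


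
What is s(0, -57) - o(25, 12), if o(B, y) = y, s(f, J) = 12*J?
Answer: -696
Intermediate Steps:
s(0, -57) - o(25, 12) = 12*(-57) - 1*12 = -684 - 12 = -696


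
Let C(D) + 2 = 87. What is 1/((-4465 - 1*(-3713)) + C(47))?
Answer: -1/667 ≈ -0.0014993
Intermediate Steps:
C(D) = 85 (C(D) = -2 + 87 = 85)
1/((-4465 - 1*(-3713)) + C(47)) = 1/((-4465 - 1*(-3713)) + 85) = 1/((-4465 + 3713) + 85) = 1/(-752 + 85) = 1/(-667) = -1/667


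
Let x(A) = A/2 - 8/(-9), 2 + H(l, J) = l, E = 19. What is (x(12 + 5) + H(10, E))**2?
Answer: 97969/324 ≈ 302.37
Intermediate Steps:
H(l, J) = -2 + l
x(A) = 8/9 + A/2 (x(A) = A*(1/2) - 8*(-1/9) = A/2 + 8/9 = 8/9 + A/2)
(x(12 + 5) + H(10, E))**2 = ((8/9 + (12 + 5)/2) + (-2 + 10))**2 = ((8/9 + (1/2)*17) + 8)**2 = ((8/9 + 17/2) + 8)**2 = (169/18 + 8)**2 = (313/18)**2 = 97969/324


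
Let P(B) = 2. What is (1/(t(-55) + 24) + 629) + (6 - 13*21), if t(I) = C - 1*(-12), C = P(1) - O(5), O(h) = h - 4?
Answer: 13395/37 ≈ 362.03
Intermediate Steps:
O(h) = -4 + h
C = 1 (C = 2 - (-4 + 5) = 2 - 1*1 = 2 - 1 = 1)
t(I) = 13 (t(I) = 1 - 1*(-12) = 1 + 12 = 13)
(1/(t(-55) + 24) + 629) + (6 - 13*21) = (1/(13 + 24) + 629) + (6 - 13*21) = (1/37 + 629) + (6 - 273) = (1/37 + 629) - 267 = 23274/37 - 267 = 13395/37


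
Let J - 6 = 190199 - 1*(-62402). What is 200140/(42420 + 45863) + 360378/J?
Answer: 82372015954/22300903781 ≈ 3.6937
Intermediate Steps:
J = 252607 (J = 6 + (190199 - 1*(-62402)) = 6 + (190199 + 62402) = 6 + 252601 = 252607)
200140/(42420 + 45863) + 360378/J = 200140/(42420 + 45863) + 360378/252607 = 200140/88283 + 360378*(1/252607) = 200140*(1/88283) + 360378/252607 = 200140/88283 + 360378/252607 = 82372015954/22300903781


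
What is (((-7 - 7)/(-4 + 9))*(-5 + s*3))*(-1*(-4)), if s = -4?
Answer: 952/5 ≈ 190.40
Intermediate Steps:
(((-7 - 7)/(-4 + 9))*(-5 + s*3))*(-1*(-4)) = (((-7 - 7)/(-4 + 9))*(-5 - 4*3))*(-1*(-4)) = ((-14/5)*(-5 - 12))*4 = (-14*⅕*(-17))*4 = -14/5*(-17)*4 = (238/5)*4 = 952/5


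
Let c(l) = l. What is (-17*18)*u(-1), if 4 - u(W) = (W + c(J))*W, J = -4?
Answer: 306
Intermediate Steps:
u(W) = 4 - W*(-4 + W) (u(W) = 4 - (W - 4)*W = 4 - (-4 + W)*W = 4 - W*(-4 + W))
(-17*18)*u(-1) = (-17*18)*(4 - 1*(-1)² + 4*(-1)) = -306*(4 - 1*1 - 4) = -306*(4 - 1 - 4) = -306*(-1) = 306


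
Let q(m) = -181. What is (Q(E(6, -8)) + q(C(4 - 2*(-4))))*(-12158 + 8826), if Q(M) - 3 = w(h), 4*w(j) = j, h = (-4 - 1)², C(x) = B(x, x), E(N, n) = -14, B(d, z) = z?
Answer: 572271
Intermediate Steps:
C(x) = x
h = 25 (h = (-5)² = 25)
w(j) = j/4
Q(M) = 37/4 (Q(M) = 3 + (¼)*25 = 3 + 25/4 = 37/4)
(Q(E(6, -8)) + q(C(4 - 2*(-4))))*(-12158 + 8826) = (37/4 - 181)*(-12158 + 8826) = -687/4*(-3332) = 572271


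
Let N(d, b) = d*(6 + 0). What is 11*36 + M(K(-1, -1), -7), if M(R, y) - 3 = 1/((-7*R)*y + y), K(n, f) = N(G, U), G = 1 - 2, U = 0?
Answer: 120098/301 ≈ 399.00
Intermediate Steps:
G = -1
N(d, b) = 6*d (N(d, b) = d*6 = 6*d)
K(n, f) = -6 (K(n, f) = 6*(-1) = -6)
M(R, y) = 3 + 1/(y - 7*R*y) (M(R, y) = 3 + 1/((-7*R)*y + y) = 3 + 1/(-7*R*y + y) = 3 + 1/(y - 7*R*y))
11*36 + M(K(-1, -1), -7) = 11*36 + (-1 - 3*(-7) + 21*(-6)*(-7))/((-7)*(-1 + 7*(-6))) = 396 - (-1 + 21 + 882)/(7*(-1 - 42)) = 396 - 1/7*902/(-43) = 396 - 1/7*(-1/43)*902 = 396 + 902/301 = 120098/301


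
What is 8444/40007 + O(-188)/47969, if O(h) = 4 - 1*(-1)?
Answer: 405250271/1919095783 ≈ 0.21117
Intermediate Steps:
O(h) = 5 (O(h) = 4 + 1 = 5)
8444/40007 + O(-188)/47969 = 8444/40007 + 5/47969 = 405250271/1919095783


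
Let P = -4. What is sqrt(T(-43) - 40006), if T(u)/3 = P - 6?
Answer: 2*I*sqrt(10009) ≈ 200.09*I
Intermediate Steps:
T(u) = -30 (T(u) = 3*(-4 - 6) = 3*(-10) = -30)
sqrt(T(-43) - 40006) = sqrt(-30 - 40006) = sqrt(-40036) = 2*I*sqrt(10009)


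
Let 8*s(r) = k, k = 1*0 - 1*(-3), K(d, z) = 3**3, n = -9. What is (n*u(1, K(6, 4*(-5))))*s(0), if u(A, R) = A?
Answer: -27/8 ≈ -3.3750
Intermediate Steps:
K(d, z) = 27
k = 3 (k = 0 + 3 = 3)
s(r) = 3/8 (s(r) = (1/8)*3 = 3/8)
(n*u(1, K(6, 4*(-5))))*s(0) = -9*1*(3/8) = -9*3/8 = -27/8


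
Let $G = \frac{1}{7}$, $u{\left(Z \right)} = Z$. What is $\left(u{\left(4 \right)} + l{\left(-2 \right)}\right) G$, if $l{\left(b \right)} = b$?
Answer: $\frac{2}{7} \approx 0.28571$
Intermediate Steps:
$G = \frac{1}{7} \approx 0.14286$
$\left(u{\left(4 \right)} + l{\left(-2 \right)}\right) G = \left(4 - 2\right) \frac{1}{7} = 2 \cdot \frac{1}{7} = \frac{2}{7}$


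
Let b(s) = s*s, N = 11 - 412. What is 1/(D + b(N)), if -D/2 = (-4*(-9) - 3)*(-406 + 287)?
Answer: 1/168655 ≈ 5.9293e-6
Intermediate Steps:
N = -401
b(s) = s²
D = 7854 (D = -2*(-4*(-9) - 3)*(-406 + 287) = -2*(36 - 3)*(-119) = -66*(-119) = -2*(-3927) = 7854)
1/(D + b(N)) = 1/(7854 + (-401)²) = 1/(7854 + 160801) = 1/168655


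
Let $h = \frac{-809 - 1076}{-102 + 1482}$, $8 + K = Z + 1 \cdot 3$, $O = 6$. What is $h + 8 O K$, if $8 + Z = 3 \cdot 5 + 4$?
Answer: $\frac{79111}{276} \approx 286.63$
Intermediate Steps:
$Z = 11$ ($Z = -8 + \left(3 \cdot 5 + 4\right) = -8 + \left(15 + 4\right) = -8 + 19 = 11$)
$K = 6$ ($K = -8 + \left(11 + 1 \cdot 3\right) = -8 + \left(11 + 3\right) = -8 + 14 = 6$)
$h = - \frac{377}{276}$ ($h = - \frac{1885}{1380} = \left(-1885\right) \frac{1}{1380} = - \frac{377}{276} \approx -1.3659$)
$h + 8 O K = - \frac{377}{276} + 8 \cdot 6 \cdot 6 = - \frac{377}{276} + 48 \cdot 6 = - \frac{377}{276} + 288 = \frac{79111}{276}$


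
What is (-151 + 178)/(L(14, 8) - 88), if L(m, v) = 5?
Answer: -27/83 ≈ -0.32530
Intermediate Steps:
(-151 + 178)/(L(14, 8) - 88) = (-151 + 178)/(5 - 88) = 27/(-83) = 27*(-1/83) = -27/83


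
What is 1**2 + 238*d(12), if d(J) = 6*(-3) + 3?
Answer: -3569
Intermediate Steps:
d(J) = -15 (d(J) = -18 + 3 = -15)
1**2 + 238*d(12) = 1**2 + 238*(-15) = 1 - 3570 = -3569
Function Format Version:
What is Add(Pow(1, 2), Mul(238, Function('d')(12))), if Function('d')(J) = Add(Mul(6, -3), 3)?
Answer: -3569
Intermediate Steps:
Function('d')(J) = -15 (Function('d')(J) = Add(-18, 3) = -15)
Add(Pow(1, 2), Mul(238, Function('d')(12))) = Add(Pow(1, 2), Mul(238, -15)) = Add(1, -3570) = -3569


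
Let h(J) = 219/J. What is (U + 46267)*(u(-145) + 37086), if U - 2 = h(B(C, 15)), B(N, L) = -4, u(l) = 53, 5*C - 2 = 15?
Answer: 6865404123/4 ≈ 1.7164e+9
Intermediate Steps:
C = 17/5 (C = 2/5 + (1/5)*15 = 2/5 + 3 = 17/5 ≈ 3.4000)
U = -211/4 (U = 2 + 219/(-4) = 2 + 219*(-1/4) = 2 - 219/4 = -211/4 ≈ -52.750)
(U + 46267)*(u(-145) + 37086) = (-211/4 + 46267)*(53 + 37086) = (184857/4)*37139 = 6865404123/4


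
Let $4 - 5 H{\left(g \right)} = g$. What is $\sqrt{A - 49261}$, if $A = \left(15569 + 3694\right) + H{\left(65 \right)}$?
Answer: $\frac{i \sqrt{750255}}{5} \approx 173.23 i$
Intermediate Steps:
$H{\left(g \right)} = \frac{4}{5} - \frac{g}{5}$
$A = \frac{96254}{5}$ ($A = \left(15569 + 3694\right) + \left(\frac{4}{5} - 13\right) = 19263 + \left(\frac{4}{5} - 13\right) = 19263 - \frac{61}{5} = \frac{96254}{5} \approx 19251.0$)
$\sqrt{A - 49261} = \sqrt{\frac{96254}{5} - 49261} = \sqrt{- \frac{150051}{5}} = \frac{i \sqrt{750255}}{5}$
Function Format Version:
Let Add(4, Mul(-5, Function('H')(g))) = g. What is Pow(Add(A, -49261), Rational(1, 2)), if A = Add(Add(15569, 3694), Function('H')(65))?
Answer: Mul(Rational(1, 5), I, Pow(750255, Rational(1, 2))) ≈ Mul(173.23, I)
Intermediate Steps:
Function('H')(g) = Add(Rational(4, 5), Mul(Rational(-1, 5), g))
A = Rational(96254, 5) (A = Add(Add(15569, 3694), Add(Rational(4, 5), Mul(Rational(-1, 5), 65))) = Add(19263, Add(Rational(4, 5), -13)) = Add(19263, Rational(-61, 5)) = Rational(96254, 5) ≈ 19251.)
Pow(Add(A, -49261), Rational(1, 2)) = Pow(Add(Rational(96254, 5), -49261), Rational(1, 2)) = Pow(Rational(-150051, 5), Rational(1, 2)) = Mul(Rational(1, 5), I, Pow(750255, Rational(1, 2)))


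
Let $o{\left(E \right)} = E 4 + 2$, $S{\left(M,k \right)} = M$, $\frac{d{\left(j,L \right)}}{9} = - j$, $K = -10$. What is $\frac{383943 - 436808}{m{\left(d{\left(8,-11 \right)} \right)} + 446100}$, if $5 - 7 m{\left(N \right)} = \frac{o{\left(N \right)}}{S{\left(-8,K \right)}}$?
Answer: $- \frac{1480220}{12490677} \approx -0.11851$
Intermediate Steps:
$d{\left(j,L \right)} = - 9 j$ ($d{\left(j,L \right)} = 9 \left(- j\right) = - 9 j$)
$o{\left(E \right)} = 2 + 4 E$ ($o{\left(E \right)} = 4 E + 2 = 2 + 4 E$)
$m{\left(N \right)} = \frac{3}{4} + \frac{N}{14}$ ($m{\left(N \right)} = \frac{5}{7} - \frac{\left(2 + 4 N\right) \frac{1}{-8}}{7} = \frac{5}{7} - \frac{\left(2 + 4 N\right) \left(- \frac{1}{8}\right)}{7} = \frac{5}{7} - \frac{- \frac{1}{4} - \frac{N}{2}}{7} = \frac{5}{7} + \left(\frac{1}{28} + \frac{N}{14}\right) = \frac{3}{4} + \frac{N}{14}$)
$\frac{383943 - 436808}{m{\left(d{\left(8,-11 \right)} \right)} + 446100} = \frac{383943 - 436808}{\left(\frac{3}{4} + \frac{\left(-9\right) 8}{14}\right) + 446100} = - \frac{52865}{\left(\frac{3}{4} + \frac{1}{14} \left(-72\right)\right) + 446100} = - \frac{52865}{\left(\frac{3}{4} - \frac{36}{7}\right) + 446100} = - \frac{52865}{- \frac{123}{28} + 446100} = - \frac{52865}{\frac{12490677}{28}} = \left(-52865\right) \frac{28}{12490677} = - \frac{1480220}{12490677}$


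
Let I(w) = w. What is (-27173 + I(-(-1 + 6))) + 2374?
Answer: -24804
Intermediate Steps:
(-27173 + I(-(-1 + 6))) + 2374 = (-27173 - (-1 + 6)) + 2374 = (-27173 - 1*5) + 2374 = (-27173 - 5) + 2374 = -27178 + 2374 = -24804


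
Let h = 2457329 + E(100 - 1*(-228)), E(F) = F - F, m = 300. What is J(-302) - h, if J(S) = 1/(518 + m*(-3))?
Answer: -938699679/382 ≈ -2.4573e+6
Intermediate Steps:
J(S) = -1/382 (J(S) = 1/(518 + 300*(-3)) = 1/(518 - 900) = 1/(-382) = -1/382)
E(F) = 0
h = 2457329 (h = 2457329 + 0 = 2457329)
J(-302) - h = -1/382 - 1*2457329 = -1/382 - 2457329 = -938699679/382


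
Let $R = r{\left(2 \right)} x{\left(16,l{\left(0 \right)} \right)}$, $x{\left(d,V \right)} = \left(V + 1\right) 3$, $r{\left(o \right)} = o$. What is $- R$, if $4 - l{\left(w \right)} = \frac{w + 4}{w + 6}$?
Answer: $-26$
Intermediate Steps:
$l{\left(w \right)} = 4 - \frac{4 + w}{6 + w}$ ($l{\left(w \right)} = 4 - \frac{w + 4}{w + 6} = 4 - \frac{4 + w}{6 + w}$)
$x{\left(d,V \right)} = 3 + 3 V$ ($x{\left(d,V \right)} = \left(1 + V\right) 3 = 3 + 3 V$)
$R = 26$ ($R = 2 \left(3 + 3 \frac{20 + 3 \cdot 0}{6 + 0}\right) = 2 \left(3 + 3 \frac{20 + 0}{6}\right) = 2 \left(3 + 3 \cdot \frac{1}{6} \cdot 20\right) = 2 \left(3 + 3 \cdot \frac{10}{3}\right) = 2 \left(3 + 10\right) = 2 \cdot 13 = 26$)
$- R = \left(-1\right) 26 = -26$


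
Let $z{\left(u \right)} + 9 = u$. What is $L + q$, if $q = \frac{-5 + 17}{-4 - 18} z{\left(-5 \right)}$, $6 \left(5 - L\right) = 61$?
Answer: $\frac{163}{66} \approx 2.4697$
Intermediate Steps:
$L = - \frac{31}{6}$ ($L = 5 - \frac{61}{6} = - \frac{31}{6} \approx -5.1667$)
$z{\left(u \right)} = -9 + u$
$q = \frac{84}{11}$ ($q = \frac{-5 + 17}{-4 - 18} \left(-9 - 5\right) = \frac{12}{-22} \left(-14\right) = 12 \left(- \frac{1}{22}\right) \left(-14\right) = \left(- \frac{6}{11}\right) \left(-14\right) = \frac{84}{11} \approx 7.6364$)
$L + q = - \frac{31}{6} + \frac{84}{11} = \frac{163}{66}$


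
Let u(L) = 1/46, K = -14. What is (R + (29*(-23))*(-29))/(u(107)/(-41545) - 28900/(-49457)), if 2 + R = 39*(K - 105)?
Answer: 1389382098153000/55229873543 ≈ 25156.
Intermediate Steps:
u(L) = 1/46
R = -4643 (R = -2 + 39*(-14 - 105) = -2 + 39*(-119) = -2 - 4641 = -4643)
(R + (29*(-23))*(-29))/(u(107)/(-41545) - 28900/(-49457)) = (-4643 + (29*(-23))*(-29))/((1/46)/(-41545) - 28900/(-49457)) = (-4643 - 667*(-29))/((1/46)*(-1/41545) - 28900*(-1/49457)) = (-4643 + 19343)/(-1/1911070 + 28900/49457) = 14700/(55229873543/94515788990) = 14700*(94515788990/55229873543) = 1389382098153000/55229873543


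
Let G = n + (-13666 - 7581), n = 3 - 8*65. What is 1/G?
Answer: -1/21764 ≈ -4.5947e-5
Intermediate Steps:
n = -517 (n = 3 - 520 = -517)
G = -21764 (G = -517 + (-13666 - 7581) = -517 - 21247 = -21764)
1/G = 1/(-21764) = -1/21764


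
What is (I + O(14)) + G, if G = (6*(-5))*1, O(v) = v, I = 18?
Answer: 2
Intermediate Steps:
G = -30 (G = -30*1 = -30)
(I + O(14)) + G = (18 + 14) - 30 = 32 - 30 = 2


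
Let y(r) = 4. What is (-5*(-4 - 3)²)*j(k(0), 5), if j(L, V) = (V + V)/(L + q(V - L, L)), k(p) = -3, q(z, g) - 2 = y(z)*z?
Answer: -2450/31 ≈ -79.032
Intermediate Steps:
q(z, g) = 2 + 4*z
j(L, V) = 2*V/(2 - 3*L + 4*V) (j(L, V) = (V + V)/(L + (2 + 4*(V - L))) = (2*V)/(L + (2 + (-4*L + 4*V))) = (2*V)/(L + (2 - 4*L + 4*V)) = (2*V)/(2 - 3*L + 4*V) = 2*V/(2 - 3*L + 4*V))
(-5*(-4 - 3)²)*j(k(0), 5) = (-5*(-4 - 3)²)*(2*5/(2 - 3*(-3) + 4*5)) = (-5*(-7)²)*(2*5/(2 + 9 + 20)) = (-5*49)*(2*5/31) = -490*5/31 = -245*10/31 = -2450/31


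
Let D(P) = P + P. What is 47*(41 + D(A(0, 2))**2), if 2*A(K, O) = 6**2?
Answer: 62839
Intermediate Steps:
A(K, O) = 18 (A(K, O) = (1/2)*6**2 = (1/2)*36 = 18)
D(P) = 2*P
47*(41 + D(A(0, 2))**2) = 47*(41 + (2*18)**2) = 47*(41 + 36**2) = 47*(41 + 1296) = 47*1337 = 62839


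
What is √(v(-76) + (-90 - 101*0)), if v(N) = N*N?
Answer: √5686 ≈ 75.406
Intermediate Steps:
v(N) = N²
√(v(-76) + (-90 - 101*0)) = √((-76)² + (-90 - 101*0)) = √(5776 + (-90 + 0)) = √(5776 - 90) = √5686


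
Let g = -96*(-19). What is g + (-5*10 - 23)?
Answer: 1751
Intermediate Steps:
g = 1824
g + (-5*10 - 23) = 1824 + (-5*10 - 23) = 1824 + (-50 - 23) = 1824 - 73 = 1751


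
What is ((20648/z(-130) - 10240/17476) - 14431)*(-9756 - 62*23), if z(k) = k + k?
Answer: 46079978864766/283985 ≈ 1.6226e+8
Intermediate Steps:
z(k) = 2*k
((20648/z(-130) - 10240/17476) - 14431)*(-9756 - 62*23) = ((20648/((2*(-130))) - 10240/17476) - 14431)*(-9756 - 62*23) = ((20648/(-260) - 10240*1/17476) - 14431)*(-9756 - 1426) = ((20648*(-1/260) - 2560/4369) - 14431)*(-11182) = ((-5162/65 - 2560/4369) - 14431)*(-11182) = (-22719178/283985 - 14431)*(-11182) = -4120906713/283985*(-11182) = 46079978864766/283985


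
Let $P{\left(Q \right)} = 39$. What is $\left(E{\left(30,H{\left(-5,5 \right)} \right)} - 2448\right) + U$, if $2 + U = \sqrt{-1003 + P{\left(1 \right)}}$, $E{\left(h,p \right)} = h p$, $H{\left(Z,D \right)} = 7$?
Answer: $-2240 + 2 i \sqrt{241} \approx -2240.0 + 31.048 i$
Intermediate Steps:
$U = -2 + 2 i \sqrt{241}$ ($U = -2 + \sqrt{-1003 + 39} = -2 + \sqrt{-964} = -2 + 2 i \sqrt{241} \approx -2.0 + 31.048 i$)
$\left(E{\left(30,H{\left(-5,5 \right)} \right)} - 2448\right) + U = \left(30 \cdot 7 - 2448\right) - \left(2 - 2 i \sqrt{241}\right) = \left(210 - 2448\right) - \left(2 - 2 i \sqrt{241}\right) = -2238 - \left(2 - 2 i \sqrt{241}\right) = -2240 + 2 i \sqrt{241}$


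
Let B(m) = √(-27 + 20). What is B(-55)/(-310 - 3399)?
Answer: -I*√7/3709 ≈ -0.00071333*I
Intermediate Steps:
B(m) = I*√7 (B(m) = √(-7) = I*√7)
B(-55)/(-310 - 3399) = (I*√7)/(-310 - 3399) = (I*√7)/(-3709) = (I*√7)*(-1/3709) = -I*√7/3709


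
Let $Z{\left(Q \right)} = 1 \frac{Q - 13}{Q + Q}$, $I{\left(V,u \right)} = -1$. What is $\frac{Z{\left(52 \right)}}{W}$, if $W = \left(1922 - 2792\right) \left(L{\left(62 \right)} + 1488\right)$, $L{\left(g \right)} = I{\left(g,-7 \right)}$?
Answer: $- \frac{1}{3449840} \approx -2.8987 \cdot 10^{-7}$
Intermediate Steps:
$L{\left(g \right)} = -1$
$Z{\left(Q \right)} = \frac{-13 + Q}{2 Q}$ ($Z{\left(Q \right)} = 1 \frac{-13 + Q}{2 Q} = \frac{-13 + Q}{2 Q}$)
$W = -1293690$ ($W = \left(1922 - 2792\right) \left(-1 + 1488\right) = \left(-870\right) 1487 = -1293690$)
$\frac{Z{\left(52 \right)}}{W} = \frac{\frac{1}{2} \cdot \frac{1}{52} \left(-13 + 52\right)}{-1293690} = \frac{1}{2} \cdot \frac{1}{52} \cdot 39 \left(- \frac{1}{1293690}\right) = \frac{3}{8} \left(- \frac{1}{1293690}\right) = - \frac{1}{3449840}$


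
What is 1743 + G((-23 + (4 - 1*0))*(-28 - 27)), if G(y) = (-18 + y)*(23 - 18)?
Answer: 6878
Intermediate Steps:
G(y) = -90 + 5*y (G(y) = (-18 + y)*5 = -90 + 5*y)
1743 + G((-23 + (4 - 1*0))*(-28 - 27)) = 1743 + (-90 + 5*((-23 + (4 - 1*0))*(-28 - 27))) = 1743 + (-90 + 5*((-23 + (4 + 0))*(-55))) = 1743 + (-90 + 5*((-23 + 4)*(-55))) = 1743 + (-90 + 5*(-19*(-55))) = 1743 + (-90 + 5*1045) = 1743 + (-90 + 5225) = 1743 + 5135 = 6878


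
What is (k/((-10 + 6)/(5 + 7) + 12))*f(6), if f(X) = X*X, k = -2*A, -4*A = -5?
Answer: -54/7 ≈ -7.7143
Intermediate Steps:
A = 5/4 (A = -¼*(-5) = 5/4 ≈ 1.2500)
k = -5/2 (k = -2*5/4 = -5/2 ≈ -2.5000)
f(X) = X²
(k/((-10 + 6)/(5 + 7) + 12))*f(6) = -5/(2*((-10 + 6)/(5 + 7) + 12))*6² = -5/(2*(-4/12 + 12))*36 = -5/(2*(-4*1/12 + 12))*36 = -5/(2*(-⅓ + 12))*36 = -5/(2*35/3)*36 = -5/2*3/35*36 = -3/14*36 = -54/7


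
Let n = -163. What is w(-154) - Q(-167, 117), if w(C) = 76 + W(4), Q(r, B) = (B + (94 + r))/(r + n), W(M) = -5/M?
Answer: 4493/60 ≈ 74.883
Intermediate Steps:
Q(r, B) = (94 + B + r)/(-163 + r) (Q(r, B) = (B + (94 + r))/(r - 163) = (94 + B + r)/(-163 + r))
w(C) = 299/4 (w(C) = 76 - 5/4 = 299/4)
w(-154) - Q(-167, 117) = 299/4 - (94 + 117 - 167)/(-163 - 167) = 299/4 - 44/(-330) = 299/4 - (-1)*44/330 = 299/4 - 1*(-2/15) = 299/4 + 2/15 = 4493/60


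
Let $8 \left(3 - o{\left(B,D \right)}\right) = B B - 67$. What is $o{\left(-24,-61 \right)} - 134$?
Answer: $- \frac{1557}{8} \approx -194.63$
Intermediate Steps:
$o{\left(B,D \right)} = \frac{91}{8} - \frac{B^{2}}{8}$ ($o{\left(B,D \right)} = 3 - \frac{B B - 67}{8} = 3 - \frac{B^{2} - 67}{8} = 3 - \frac{-67 + B^{2}}{8} = 3 - \left(- \frac{67}{8} + \frac{B^{2}}{8}\right) = \frac{91}{8} - \frac{B^{2}}{8}$)
$o{\left(-24,-61 \right)} - 134 = \left(\frac{91}{8} - \frac{\left(-24\right)^{2}}{8}\right) - 134 = \left(\frac{91}{8} - 72\right) - 134 = - \frac{485}{8} - 134 = - \frac{1557}{8}$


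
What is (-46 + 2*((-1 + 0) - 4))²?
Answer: 3136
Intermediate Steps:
(-46 + 2*((-1 + 0) - 4))² = (-46 + 2*(-1 - 4))² = (-46 + 2*(-5))² = (-46 - 10)² = (-56)² = 3136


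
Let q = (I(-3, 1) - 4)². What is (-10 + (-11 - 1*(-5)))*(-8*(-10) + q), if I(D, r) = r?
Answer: -1424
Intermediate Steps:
q = 9 (q = (1 - 4)² = (-3)² = 9)
(-10 + (-11 - 1*(-5)))*(-8*(-10) + q) = (-10 + (-11 - 1*(-5)))*(-8*(-10) + 9) = (-10 + (-11 + 5))*(80 + 9) = (-10 - 6)*89 = -16*89 = -1424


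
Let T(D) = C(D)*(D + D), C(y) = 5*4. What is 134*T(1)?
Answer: 5360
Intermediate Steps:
C(y) = 20
T(D) = 40*D (T(D) = 20*(D + D) = 20*(2*D) = 40*D)
134*T(1) = 134*(40*1) = 134*40 = 5360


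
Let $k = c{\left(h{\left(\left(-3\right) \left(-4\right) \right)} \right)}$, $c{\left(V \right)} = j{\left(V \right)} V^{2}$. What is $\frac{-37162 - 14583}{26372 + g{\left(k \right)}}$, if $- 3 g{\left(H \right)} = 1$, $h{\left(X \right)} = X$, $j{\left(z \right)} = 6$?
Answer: $- \frac{31047}{15823} \approx -1.9621$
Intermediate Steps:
$c{\left(V \right)} = 6 V^{2}$
$k = 864$ ($k = 6 \left(\left(-3\right) \left(-4\right)\right)^{2} = 6 \cdot 12^{2} = 6 \cdot 144 = 864$)
$g{\left(H \right)} = - \frac{1}{3}$ ($g{\left(H \right)} = \left(- \frac{1}{3}\right) 1 = - \frac{1}{3}$)
$\frac{-37162 - 14583}{26372 + g{\left(k \right)}} = \frac{-37162 - 14583}{26372 - \frac{1}{3}} = - \frac{51745}{\frac{79115}{3}} = \left(-51745\right) \frac{3}{79115} = - \frac{31047}{15823}$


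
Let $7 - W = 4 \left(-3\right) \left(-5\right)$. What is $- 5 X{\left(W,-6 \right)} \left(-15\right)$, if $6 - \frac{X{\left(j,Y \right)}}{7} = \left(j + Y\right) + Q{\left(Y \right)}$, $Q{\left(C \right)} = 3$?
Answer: $32550$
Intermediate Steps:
$W = -53$ ($W = 7 - 4 \left(-3\right) \left(-5\right) = 7 - \left(-12\right) \left(-5\right) = 7 - 60 = -53$)
$X{\left(j,Y \right)} = 21 - 7 Y - 7 j$ ($X{\left(j,Y \right)} = 42 - 7 \left(\left(j + Y\right) + 3\right) = 42 - 7 \left(\left(Y + j\right) + 3\right) = 42 - 7 \left(3 + Y + j\right) = 42 - \left(21 + 7 Y + 7 j\right) = 21 - 7 Y - 7 j$)
$- 5 X{\left(W,-6 \right)} \left(-15\right) = - 5 \left(21 - -42 - -371\right) \left(-15\right) = - 5 \left(21 + 42 + 371\right) \left(-15\right) = \left(-5\right) 434 \left(-15\right) = \left(-2170\right) \left(-15\right) = 32550$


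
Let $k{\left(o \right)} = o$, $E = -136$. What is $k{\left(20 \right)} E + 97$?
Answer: $-2623$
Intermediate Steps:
$k{\left(20 \right)} E + 97 = 20 \left(-136\right) + 97 = -2720 + 97 = -2623$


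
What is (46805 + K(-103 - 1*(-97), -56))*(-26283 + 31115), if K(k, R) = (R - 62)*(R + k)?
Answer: 261512672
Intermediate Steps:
K(k, R) = (-62 + R)*(R + k)
(46805 + K(-103 - 1*(-97), -56))*(-26283 + 31115) = (46805 + ((-56)**2 - 62*(-56) - 62*(-103 - 1*(-97)) - 56*(-103 - 1*(-97))))*(-26283 + 31115) = (46805 + (3136 + 3472 - 62*(-103 + 97) - 56*(-103 + 97)))*4832 = (46805 + (3136 + 3472 - 62*(-6) - 56*(-6)))*4832 = (46805 + (3136 + 3472 + 372 + 336))*4832 = (46805 + 7316)*4832 = 54121*4832 = 261512672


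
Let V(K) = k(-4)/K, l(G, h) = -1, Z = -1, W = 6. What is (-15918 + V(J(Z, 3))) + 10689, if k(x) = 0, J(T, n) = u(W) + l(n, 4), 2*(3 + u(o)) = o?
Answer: -5229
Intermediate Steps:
u(o) = -3 + o/2
J(T, n) = -1 (J(T, n) = (-3 + (1/2)*6) - 1 = (-3 + 3) - 1 = 0 - 1 = -1)
V(K) = 0 (V(K) = 0/K = 0)
(-15918 + V(J(Z, 3))) + 10689 = (-15918 + 0) + 10689 = -15918 + 10689 = -5229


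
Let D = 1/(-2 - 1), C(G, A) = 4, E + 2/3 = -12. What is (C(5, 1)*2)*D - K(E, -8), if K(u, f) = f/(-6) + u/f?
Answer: -67/12 ≈ -5.5833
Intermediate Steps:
E = -38/3 (E = -2/3 - 12 = -38/3 ≈ -12.667)
D = -1/3 (D = 1/(-3) = -1/3 ≈ -0.33333)
K(u, f) = -f/6 + u/f (K(u, f) = f*(-1/6) + u/f = -f/6 + u/f)
(C(5, 1)*2)*D - K(E, -8) = (4*2)*(-1/3) - (-1/6*(-8) - 38/3/(-8)) = 8*(-1/3) - (4/3 - 38/3*(-1/8)) = -8/3 - (4/3 + 19/12) = -8/3 - 1*35/12 = -8/3 - 35/12 = -67/12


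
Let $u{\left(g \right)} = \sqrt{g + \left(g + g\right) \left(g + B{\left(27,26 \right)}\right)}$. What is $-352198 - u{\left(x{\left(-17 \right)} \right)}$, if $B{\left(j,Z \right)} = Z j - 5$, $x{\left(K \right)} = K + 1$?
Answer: $-352198 - 4 i \sqrt{1363} \approx -3.522 \cdot 10^{5} - 147.68 i$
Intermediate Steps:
$x{\left(K \right)} = 1 + K$
$B{\left(j,Z \right)} = -5 + Z j$
$u{\left(g \right)} = \sqrt{g + 2 g \left(697 + g\right)}$ ($u{\left(g \right)} = \sqrt{g + \left(g + g\right) \left(g + \left(-5 + 26 \cdot 27\right)\right)} = \sqrt{g + 2 g \left(g + \left(-5 + 702\right)\right)} = \sqrt{g + 2 g \left(g + 697\right)} = \sqrt{g + 2 g \left(697 + g\right)}$)
$-352198 - u{\left(x{\left(-17 \right)} \right)} = -352198 - \sqrt{\left(1 - 17\right) \left(1395 + 2 \left(1 - 17\right)\right)} = -352198 - \sqrt{- 16 \left(1395 + 2 \left(-16\right)\right)} = -352198 - \sqrt{- 16 \left(1395 - 32\right)} = -352198 - \sqrt{\left(-16\right) 1363} = -352198 - \sqrt{-21808} = -352198 - 4 i \sqrt{1363}$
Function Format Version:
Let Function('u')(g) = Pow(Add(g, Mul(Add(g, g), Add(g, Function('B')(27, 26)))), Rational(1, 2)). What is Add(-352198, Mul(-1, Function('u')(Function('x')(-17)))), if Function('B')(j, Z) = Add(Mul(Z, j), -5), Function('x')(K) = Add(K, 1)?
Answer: Add(-352198, Mul(-4, I, Pow(1363, Rational(1, 2)))) ≈ Add(-3.5220e+5, Mul(-147.68, I))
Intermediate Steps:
Function('x')(K) = Add(1, K)
Function('B')(j, Z) = Add(-5, Mul(Z, j))
Function('u')(g) = Pow(Add(g, Mul(2, g, Add(697, g))), Rational(1, 2)) (Function('u')(g) = Pow(Add(g, Mul(Add(g, g), Add(g, Add(-5, Mul(26, 27))))), Rational(1, 2)) = Pow(Add(g, Mul(Mul(2, g), Add(g, Add(-5, 702)))), Rational(1, 2)) = Pow(Add(g, Mul(Mul(2, g), Add(g, 697))), Rational(1, 2)) = Pow(Add(g, Mul(Mul(2, g), Add(697, g))), Rational(1, 2)) = Pow(Add(g, Mul(2, g, Add(697, g))), Rational(1, 2)))
Add(-352198, Mul(-1, Function('u')(Function('x')(-17)))) = Add(-352198, Mul(-1, Pow(Mul(Add(1, -17), Add(1395, Mul(2, Add(1, -17)))), Rational(1, 2)))) = Add(-352198, Mul(-1, Pow(Mul(-16, Add(1395, Mul(2, -16))), Rational(1, 2)))) = Add(-352198, Mul(-1, Pow(Mul(-16, Add(1395, -32)), Rational(1, 2)))) = Add(-352198, Mul(-1, Pow(Mul(-16, 1363), Rational(1, 2)))) = Add(-352198, Mul(-1, Pow(-21808, Rational(1, 2)))) = Add(-352198, Mul(-1, Mul(4, I, Pow(1363, Rational(1, 2))))) = Add(-352198, Mul(-4, I, Pow(1363, Rational(1, 2))))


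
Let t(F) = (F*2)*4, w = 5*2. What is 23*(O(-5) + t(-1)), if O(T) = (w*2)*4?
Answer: 1656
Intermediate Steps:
w = 10
O(T) = 80 (O(T) = (10*2)*4 = 20*4 = 80)
t(F) = 8*F (t(F) = (2*F)*4 = 8*F)
23*(O(-5) + t(-1)) = 23*(80 + 8*(-1)) = 23*(80 - 8) = 23*72 = 1656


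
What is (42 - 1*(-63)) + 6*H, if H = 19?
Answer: 219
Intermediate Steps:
(42 - 1*(-63)) + 6*H = (42 - 1*(-63)) + 6*19 = (42 + 63) + 114 = 105 + 114 = 219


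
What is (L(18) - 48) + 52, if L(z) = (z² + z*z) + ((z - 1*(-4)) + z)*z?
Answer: 1372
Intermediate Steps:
L(z) = 2*z² + z*(4 + 2*z) (L(z) = (z² + z²) + ((z + 4) + z)*z = 2*z² + ((4 + z) + z)*z = 2*z² + (4 + 2*z)*z = 2*z² + z*(4 + 2*z))
(L(18) - 48) + 52 = (4*18*(1 + 18) - 48) + 52 = (4*18*19 - 48) + 52 = (1368 - 48) + 52 = 1320 + 52 = 1372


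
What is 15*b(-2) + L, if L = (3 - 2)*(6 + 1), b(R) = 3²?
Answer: 142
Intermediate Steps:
b(R) = 9
L = 7 (L = 1*7 = 7)
15*b(-2) + L = 15*9 + 7 = 135 + 7 = 142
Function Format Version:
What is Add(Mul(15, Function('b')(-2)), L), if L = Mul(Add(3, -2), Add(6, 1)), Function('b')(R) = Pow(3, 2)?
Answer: 142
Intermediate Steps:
Function('b')(R) = 9
L = 7 (L = Mul(1, 7) = 7)
Add(Mul(15, Function('b')(-2)), L) = Add(Mul(15, 9), 7) = Add(135, 7) = 142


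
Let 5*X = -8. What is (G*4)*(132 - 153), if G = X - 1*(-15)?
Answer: -5628/5 ≈ -1125.6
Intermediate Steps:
X = -8/5 (X = (1/5)*(-8) = -8/5 ≈ -1.6000)
G = 67/5 (G = -8/5 - 1*(-15) = -8/5 + 15 = 67/5 ≈ 13.400)
(G*4)*(132 - 153) = ((67/5)*4)*(132 - 153) = (268/5)*(-21) = -5628/5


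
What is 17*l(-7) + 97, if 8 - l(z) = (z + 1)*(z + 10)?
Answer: 539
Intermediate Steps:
l(z) = 8 - (1 + z)*(10 + z) (l(z) = 8 - (z + 1)*(z + 10) = 8 - (1 + z)*(10 + z))
17*l(-7) + 97 = 17*(-2 - 1*(-7)² - 11*(-7)) + 97 = 17*(-2 - 1*49 + 77) + 97 = 17*(-2 - 49 + 77) + 97 = 17*26 + 97 = 442 + 97 = 539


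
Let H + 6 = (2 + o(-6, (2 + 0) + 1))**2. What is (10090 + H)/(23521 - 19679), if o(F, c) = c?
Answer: 10109/3842 ≈ 2.6312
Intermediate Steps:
H = 19 (H = -6 + (2 + ((2 + 0) + 1))**2 = -6 + (2 + (2 + 1))**2 = -6 + (2 + 3)**2 = -6 + 5**2 = -6 + 25 = 19)
(10090 + H)/(23521 - 19679) = (10090 + 19)/(23521 - 19679) = 10109/3842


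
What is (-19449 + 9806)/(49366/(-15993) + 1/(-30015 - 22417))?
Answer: 8086089203568/2588374105 ≈ 3124.0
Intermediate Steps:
(-19449 + 9806)/(49366/(-15993) + 1/(-30015 - 22417)) = -9643/(49366*(-1/15993) + 1/(-52432)) = -9643/(-49366/15993 - 1/52432) = -9643/(-2588374105/838544976) = -9643*(-838544976/2588374105) = 8086089203568/2588374105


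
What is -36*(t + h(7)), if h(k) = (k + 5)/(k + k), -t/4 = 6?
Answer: 5832/7 ≈ 833.14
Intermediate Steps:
t = -24 (t = -4*6 = -24)
h(k) = (5 + k)/(2*k) (h(k) = (5 + k)/((2*k)) = (5 + k)*(1/(2*k)) = (5 + k)/(2*k))
-36*(t + h(7)) = -36*(-24 + (½)*(5 + 7)/7) = -36*(-24 + (½)*(⅐)*12) = -36*(-24 + 6/7) = -36*(-162/7) = 5832/7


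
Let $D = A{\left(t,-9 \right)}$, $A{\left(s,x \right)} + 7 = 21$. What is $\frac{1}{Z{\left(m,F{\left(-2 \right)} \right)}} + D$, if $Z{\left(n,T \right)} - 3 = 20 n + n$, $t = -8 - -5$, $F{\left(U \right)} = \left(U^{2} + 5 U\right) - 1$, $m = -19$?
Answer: $\frac{5543}{396} \approx 13.997$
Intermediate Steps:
$F{\left(U \right)} = -1 + U^{2} + 5 U$
$t = -3$ ($t = -8 + 5 = -3$)
$A{\left(s,x \right)} = 14$ ($A{\left(s,x \right)} = -7 + 21 = 14$)
$Z{\left(n,T \right)} = 3 + 21 n$ ($Z{\left(n,T \right)} = 3 + \left(20 n + n\right) = 3 + 21 n$)
$D = 14$
$\frac{1}{Z{\left(m,F{\left(-2 \right)} \right)}} + D = \frac{1}{3 + 21 \left(-19\right)} + 14 = \frac{1}{3 - 399} + 14 = \frac{1}{-396} + 14 = - \frac{1}{396} + 14 = \frac{5543}{396}$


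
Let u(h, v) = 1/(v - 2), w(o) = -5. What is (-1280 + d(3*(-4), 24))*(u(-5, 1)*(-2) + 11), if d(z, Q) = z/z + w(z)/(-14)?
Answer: -232713/14 ≈ -16622.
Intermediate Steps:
u(h, v) = 1/(-2 + v)
d(z, Q) = 19/14 (d(z, Q) = z/z - 5/(-14) = 1 - 5*(-1/14) = 1 + 5/14 = 19/14)
(-1280 + d(3*(-4), 24))*(u(-5, 1)*(-2) + 11) = (-1280 + 19/14)*(-2/(-2 + 1) + 11) = -17901*(-2/(-1) + 11)/14 = -17901*(-1*(-2) + 11)/14 = -17901*(2 + 11)/14 = -17901/14*13 = -232713/14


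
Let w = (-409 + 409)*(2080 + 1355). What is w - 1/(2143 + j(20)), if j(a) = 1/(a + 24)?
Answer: -44/94293 ≈ -0.00046663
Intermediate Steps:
j(a) = 1/(24 + a)
w = 0 (w = 0*3435 = 0)
w - 1/(2143 + j(20)) = 0 - 1/(2143 + 1/(24 + 20)) = 0 - 1/(2143 + 1/44) = 0 - 1/94293/44 = 0 - 1*44/94293 = 0 - 44/94293 = -44/94293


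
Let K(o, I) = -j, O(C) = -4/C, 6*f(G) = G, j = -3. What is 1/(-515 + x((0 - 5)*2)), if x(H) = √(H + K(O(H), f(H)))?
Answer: -515/265232 - I*√7/265232 ≈ -0.0019417 - 9.9752e-6*I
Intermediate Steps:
f(G) = G/6
K(o, I) = 3 (K(o, I) = -1*(-3) = 3)
x(H) = √(3 + H) (x(H) = √(H + 3) = √(3 + H))
1/(-515 + x((0 - 5)*2)) = 1/(-515 + √(3 + (0 - 5)*2)) = 1/(-515 + √(3 - 5*2)) = 1/(-515 + √(3 - 10)) = 1/(-515 + √(-7)) = 1/(-515 + I*√7)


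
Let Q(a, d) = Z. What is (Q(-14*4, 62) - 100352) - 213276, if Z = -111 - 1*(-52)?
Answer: -313687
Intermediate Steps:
Z = -59 (Z = -111 + 52 = -59)
Q(a, d) = -59
(Q(-14*4, 62) - 100352) - 213276 = (-59 - 100352) - 213276 = -100411 - 213276 = -313687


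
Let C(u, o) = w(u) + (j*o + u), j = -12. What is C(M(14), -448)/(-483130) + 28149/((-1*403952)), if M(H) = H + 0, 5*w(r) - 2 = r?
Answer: -39445550741/487903324400 ≈ -0.080847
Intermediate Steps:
w(r) = 2/5 + r/5
M(H) = H
C(u, o) = 2/5 - 12*o + 6*u/5 (C(u, o) = (2/5 + u/5) + (-12*o + u) = (2/5 + u/5) + (u - 12*o) = 2/5 - 12*o + 6*u/5)
C(M(14), -448)/(-483130) + 28149/((-1*403952)) = (2/5 - 12*(-448) + (6/5)*14)/(-483130) + 28149/((-1*403952)) = (2/5 + 5376 + 84/5)*(-1/483130) + 28149/(-403952) = (26966/5)*(-1/483130) + 28149*(-1/403952) = -13483/1207825 - 28149/403952 = -39445550741/487903324400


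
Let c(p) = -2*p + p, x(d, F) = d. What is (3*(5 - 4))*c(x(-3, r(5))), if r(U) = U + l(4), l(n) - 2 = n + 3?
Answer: 9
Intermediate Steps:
l(n) = 5 + n (l(n) = 2 + (n + 3) = 2 + (3 + n) = 5 + n)
r(U) = 9 + U (r(U) = U + (5 + 4) = U + 9 = 9 + U)
c(p) = -p
(3*(5 - 4))*c(x(-3, r(5))) = (3*(5 - 4))*(-1*(-3)) = (3*1)*3 = 3*3 = 9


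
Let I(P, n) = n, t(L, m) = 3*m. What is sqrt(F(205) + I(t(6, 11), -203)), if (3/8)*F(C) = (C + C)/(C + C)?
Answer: I*sqrt(1803)/3 ≈ 14.154*I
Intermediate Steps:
F(C) = 8/3 (F(C) = 8*((C + C)/(C + C))/3 = 8*((2*C)/((2*C)))/3 = 8*((2*C)*(1/(2*C)))/3 = (8/3)*1 = 8/3)
sqrt(F(205) + I(t(6, 11), -203)) = sqrt(8/3 - 203) = sqrt(-601/3) = I*sqrt(1803)/3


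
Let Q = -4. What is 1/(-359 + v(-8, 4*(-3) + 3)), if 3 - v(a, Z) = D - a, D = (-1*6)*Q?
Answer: -1/388 ≈ -0.0025773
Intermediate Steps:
D = 24 (D = -1*6*(-4) = -6*(-4) = 24)
v(a, Z) = -21 + a (v(a, Z) = 3 - (24 - a) = 3 + (-24 + a) = -21 + a)
1/(-359 + v(-8, 4*(-3) + 3)) = 1/(-359 + (-21 - 8)) = 1/(-359 - 29) = 1/(-388) = -1/388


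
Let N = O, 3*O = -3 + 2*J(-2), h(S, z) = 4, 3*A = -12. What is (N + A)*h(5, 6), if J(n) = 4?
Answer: -28/3 ≈ -9.3333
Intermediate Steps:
A = -4 (A = (⅓)*(-12) = -4)
O = 5/3 (O = (-3 + 2*4)/3 = (-3 + 8)/3 = (⅓)*5 = 5/3 ≈ 1.6667)
N = 5/3 ≈ 1.6667
(N + A)*h(5, 6) = (5/3 - 4)*4 = -7/3*4 = -28/3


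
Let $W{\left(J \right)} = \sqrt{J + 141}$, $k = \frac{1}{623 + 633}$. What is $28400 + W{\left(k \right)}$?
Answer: $28400 + \frac{\sqrt{55608458}}{628} \approx 28412.0$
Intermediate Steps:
$k = \frac{1}{1256} \approx 0.00079618$
$W{\left(J \right)} = \sqrt{141 + J}$
$28400 + W{\left(k \right)} = 28400 + \sqrt{141 + \frac{1}{1256}} = 28400 + \sqrt{\frac{177097}{1256}} = 28400 + \frac{\sqrt{55608458}}{628}$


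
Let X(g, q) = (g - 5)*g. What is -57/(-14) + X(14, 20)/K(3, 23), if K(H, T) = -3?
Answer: -531/14 ≈ -37.929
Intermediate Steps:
X(g, q) = g*(-5 + g) (X(g, q) = (-5 + g)*g = g*(-5 + g))
-57/(-14) + X(14, 20)/K(3, 23) = -57/(-14) + (14*(-5 + 14))/(-3) = -57*(-1/14) + (14*9)*(-⅓) = 57/14 + 126*(-⅓) = 57/14 - 42 = -531/14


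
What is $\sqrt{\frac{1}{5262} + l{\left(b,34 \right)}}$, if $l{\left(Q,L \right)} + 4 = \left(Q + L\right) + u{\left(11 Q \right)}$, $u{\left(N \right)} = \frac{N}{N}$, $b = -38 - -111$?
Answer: $\frac{\sqrt{2879624238}}{5262} \approx 10.198$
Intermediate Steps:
$b = 73$ ($b = -38 + 111 = 73$)
$u{\left(N \right)} = 1$
$l{\left(Q,L \right)} = -3 + L + Q$ ($l{\left(Q,L \right)} = -4 + \left(\left(Q + L\right) + 1\right) = -4 + \left(\left(L + Q\right) + 1\right) = -4 + \left(1 + L + Q\right) = -3 + L + Q$)
$\sqrt{\frac{1}{5262} + l{\left(b,34 \right)}} = \sqrt{\frac{1}{5262} + \left(-3 + 34 + 73\right)} = \sqrt{\frac{1}{5262} + 104} = \sqrt{\frac{547249}{5262}} = \frac{\sqrt{2879624238}}{5262}$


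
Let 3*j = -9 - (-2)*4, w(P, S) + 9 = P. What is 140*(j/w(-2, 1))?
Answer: 140/33 ≈ 4.2424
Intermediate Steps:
w(P, S) = -9 + P
j = -⅓ (j = (-9 - (-2)*4)/3 = (-9 - 1*(-8))/3 = (-9 + 8)/3 = (⅓)*(-1) = -⅓ ≈ -0.33333)
140*(j/w(-2, 1)) = 140*(-1/(3*(-9 - 2))) = 140*(-⅓/(-11)) = 140*(-⅓*(-1/11)) = 140*(1/33) = 140/33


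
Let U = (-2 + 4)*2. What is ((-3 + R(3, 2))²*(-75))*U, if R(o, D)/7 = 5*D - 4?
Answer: -456300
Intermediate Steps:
R(o, D) = -28 + 35*D (R(o, D) = 7*(5*D - 4) = 7*(-4 + 5*D) = -28 + 35*D)
U = 4 (U = 2*2 = 4)
((-3 + R(3, 2))²*(-75))*U = ((-3 + (-28 + 35*2))²*(-75))*4 = ((-3 + (-28 + 70))²*(-75))*4 = ((-3 + 42)²*(-75))*4 = (39²*(-75))*4 = (1521*(-75))*4 = -114075*4 = -456300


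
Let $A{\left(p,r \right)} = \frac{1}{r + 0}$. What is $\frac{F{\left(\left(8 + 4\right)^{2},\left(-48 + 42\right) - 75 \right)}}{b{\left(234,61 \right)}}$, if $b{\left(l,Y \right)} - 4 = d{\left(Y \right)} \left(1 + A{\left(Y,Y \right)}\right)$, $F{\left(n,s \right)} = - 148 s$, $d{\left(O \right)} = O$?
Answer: $\frac{1998}{11} \approx 181.64$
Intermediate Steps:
$A{\left(p,r \right)} = \frac{1}{r}$
$b{\left(l,Y \right)} = 4 + Y \left(1 + \frac{1}{Y}\right)$
$\frac{F{\left(\left(8 + 4\right)^{2},\left(-48 + 42\right) - 75 \right)}}{b{\left(234,61 \right)}} = \frac{\left(-148\right) \left(\left(-48 + 42\right) - 75\right)}{5 + 61} = \frac{\left(-148\right) \left(-6 - 75\right)}{66} = \left(-148\right) \left(-81\right) \frac{1}{66} = 11988 \cdot \frac{1}{66} = \frac{1998}{11}$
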